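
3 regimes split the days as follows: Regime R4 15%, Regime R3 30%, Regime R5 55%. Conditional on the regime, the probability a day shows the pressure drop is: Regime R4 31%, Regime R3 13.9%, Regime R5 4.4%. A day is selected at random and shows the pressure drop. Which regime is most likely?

Unnormalized posteriors (prior × likelihood):
  Regime R4: 0.15 × 0.31 = 0.0465
  Regime R3: 0.3 × 0.139 = 0.0417
  Regime R5: 0.55 × 0.044 = 0.0242
Total = 0.1124.
Largest term belongs to Regime R4, so Regime R4 is most probable.

Regime R4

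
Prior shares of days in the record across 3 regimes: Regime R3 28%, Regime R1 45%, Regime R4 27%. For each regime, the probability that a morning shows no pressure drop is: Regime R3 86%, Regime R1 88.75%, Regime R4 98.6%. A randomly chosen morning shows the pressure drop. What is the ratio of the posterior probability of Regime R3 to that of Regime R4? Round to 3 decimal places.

10.370

Taking complements, P(drop | each) = Regime R3 0.14, Regime R1 0.1125, Regime R4 0.014.
Unnormalized posteriors (prior × likelihood):
  Regime R3: 0.28 × 0.14 = 0.0392
  Regime R1: 0.45 × 0.1125 = 0.050625
  Regime R4: 0.27 × 0.014 = 0.00378
Total = 0.093605.
The ratio is 0.0392 / 0.00378 (the normalizer cancels) = 10.370.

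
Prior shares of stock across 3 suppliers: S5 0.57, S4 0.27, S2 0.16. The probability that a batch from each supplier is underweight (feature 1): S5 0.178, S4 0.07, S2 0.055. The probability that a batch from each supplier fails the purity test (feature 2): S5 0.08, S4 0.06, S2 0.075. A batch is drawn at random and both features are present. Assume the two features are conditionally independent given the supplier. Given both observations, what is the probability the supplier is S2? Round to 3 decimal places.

0.067

Prior × likelihood for each hypothesis:
  S5: 0.57 × 0.178 × 0.08 = 0.0081168
  S4: 0.27 × 0.07 × 0.06 = 0.001134
  S2: 0.16 × 0.055 × 0.075 = 0.00066
Total = 0.0099108.
P(S2 | evidence) = 0.00066 / 0.0099108 ≈ 0.067.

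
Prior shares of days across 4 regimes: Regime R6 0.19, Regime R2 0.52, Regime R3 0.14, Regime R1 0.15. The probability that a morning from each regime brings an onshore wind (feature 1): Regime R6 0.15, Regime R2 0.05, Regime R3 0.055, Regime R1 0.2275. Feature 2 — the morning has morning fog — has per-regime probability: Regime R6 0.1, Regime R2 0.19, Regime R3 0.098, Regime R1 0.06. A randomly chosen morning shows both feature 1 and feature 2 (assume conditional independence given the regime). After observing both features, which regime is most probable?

Regime R2

By Bayes' rule, posterior ∝ prior × likelihood:
  Regime R6: 0.19 × 0.15 × 0.1 = 0.00285
  Regime R2: 0.52 × 0.05 × 0.19 = 0.00494
  Regime R3: 0.14 × 0.055 × 0.098 = 0.0007546
  Regime R1: 0.15 × 0.2275 × 0.06 = 0.0020475
Normalizing constant = 0.0105921.
Largest term belongs to Regime R2, so Regime R2 is most probable.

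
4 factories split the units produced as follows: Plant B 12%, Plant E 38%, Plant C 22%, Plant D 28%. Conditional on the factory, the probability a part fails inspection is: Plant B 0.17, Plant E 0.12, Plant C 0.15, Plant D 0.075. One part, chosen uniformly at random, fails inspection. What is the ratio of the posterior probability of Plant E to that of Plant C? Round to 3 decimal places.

Compute prior × likelihood for every hypothesis:
  Plant B: 0.12 × 0.17 = 0.0204
  Plant E: 0.38 × 0.12 = 0.0456
  Plant C: 0.22 × 0.15 = 0.033
  Plant D: 0.28 × 0.075 = 0.021
Total = 0.12.
The ratio is 0.0456 / 0.033 (the normalizer cancels) = 1.382.

1.382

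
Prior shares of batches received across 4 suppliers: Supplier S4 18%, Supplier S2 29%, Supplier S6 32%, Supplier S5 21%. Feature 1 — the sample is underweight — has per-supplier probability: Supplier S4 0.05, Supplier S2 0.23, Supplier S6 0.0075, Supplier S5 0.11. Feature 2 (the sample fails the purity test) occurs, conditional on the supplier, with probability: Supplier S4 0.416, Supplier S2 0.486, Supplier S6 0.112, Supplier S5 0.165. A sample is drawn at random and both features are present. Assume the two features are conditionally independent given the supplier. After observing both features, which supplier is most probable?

Supplier S2

Unnormalized posteriors (prior × likelihood):
  Supplier S4: 0.18 × 0.05 × 0.416 = 0.003744
  Supplier S2: 0.29 × 0.23 × 0.486 = 0.0324162
  Supplier S6: 0.32 × 0.0075 × 0.112 = 0.0002688
  Supplier S5: 0.21 × 0.11 × 0.165 = 0.0038115
Total = 0.0402405.
Largest term belongs to Supplier S2, so Supplier S2 is most probable.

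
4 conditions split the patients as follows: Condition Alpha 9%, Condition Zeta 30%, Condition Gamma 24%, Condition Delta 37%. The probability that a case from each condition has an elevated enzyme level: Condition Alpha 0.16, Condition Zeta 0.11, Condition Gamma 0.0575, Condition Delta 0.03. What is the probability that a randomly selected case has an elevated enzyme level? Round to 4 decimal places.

0.0723

Prior × likelihood for each hypothesis:
  Condition Alpha: 0.09 × 0.16 = 0.0144
  Condition Zeta: 0.3 × 0.11 = 0.033
  Condition Gamma: 0.24 × 0.0575 = 0.0138
  Condition Delta: 0.37 × 0.03 = 0.0111
P(elevated) = 0.0144 + 0.033 + 0.0138 + 0.0111 = 0.0723 → 0.0723.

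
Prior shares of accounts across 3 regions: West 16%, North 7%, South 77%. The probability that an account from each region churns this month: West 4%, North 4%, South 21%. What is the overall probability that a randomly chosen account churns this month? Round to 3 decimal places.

0.171

Compute prior × likelihood for every hypothesis:
  West: 0.16 × 0.04 = 0.0064
  North: 0.07 × 0.04 = 0.0028
  South: 0.77 × 0.21 = 0.1617
P(churn) = 0.0064 + 0.0028 + 0.1617 = 0.1709 → 0.171.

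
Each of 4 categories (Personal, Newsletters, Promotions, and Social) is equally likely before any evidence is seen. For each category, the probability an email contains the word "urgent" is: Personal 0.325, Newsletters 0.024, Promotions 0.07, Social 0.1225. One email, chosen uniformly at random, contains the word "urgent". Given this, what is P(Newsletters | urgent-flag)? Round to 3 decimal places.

0.044

With a uniform prior (1/4 each), posterior ∝ likelihood:
  Personal: 0.325
  Newsletters: 0.024
  Promotions: 0.07
  Social: 0.1225
Sum = 0.5415.
P(Newsletters | evidence) = 0.024 / 0.5415 ≈ 0.044.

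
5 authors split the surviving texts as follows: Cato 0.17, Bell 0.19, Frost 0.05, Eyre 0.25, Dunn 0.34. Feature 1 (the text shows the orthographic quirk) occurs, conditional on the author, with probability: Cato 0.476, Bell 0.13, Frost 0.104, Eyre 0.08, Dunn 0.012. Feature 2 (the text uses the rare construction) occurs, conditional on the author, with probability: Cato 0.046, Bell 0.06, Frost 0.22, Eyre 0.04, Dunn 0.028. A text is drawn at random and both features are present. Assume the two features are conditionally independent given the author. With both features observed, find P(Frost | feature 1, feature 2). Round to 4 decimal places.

Unnormalized posteriors (prior × likelihood):
  Cato: 0.17 × 0.476 × 0.046 = 0.00372232
  Bell: 0.19 × 0.13 × 0.06 = 0.001482
  Frost: 0.05 × 0.104 × 0.22 = 0.001144
  Eyre: 0.25 × 0.08 × 0.04 = 0.0008
  Dunn: 0.34 × 0.012 × 0.028 = 0.00011424
Total = 0.00726256.
P(Frost | evidence) = 0.001144 / 0.00726256 ≈ 0.1575.

0.1575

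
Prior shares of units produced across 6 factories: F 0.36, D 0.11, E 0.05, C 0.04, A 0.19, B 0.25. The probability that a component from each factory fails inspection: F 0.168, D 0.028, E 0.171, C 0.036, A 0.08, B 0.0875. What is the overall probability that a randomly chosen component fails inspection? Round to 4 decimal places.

Unnormalized posteriors (prior × likelihood):
  F: 0.36 × 0.168 = 0.06048
  D: 0.11 × 0.028 = 0.00308
  E: 0.05 × 0.171 = 0.00855
  C: 0.04 × 0.036 = 0.00144
  A: 0.19 × 0.08 = 0.0152
  B: 0.25 × 0.0875 = 0.021875
P(nonconforming) = 0.06048 + 0.00308 + 0.00855 + 0.00144 + 0.0152 + 0.021875 = 0.110625 → 0.1106.

0.1106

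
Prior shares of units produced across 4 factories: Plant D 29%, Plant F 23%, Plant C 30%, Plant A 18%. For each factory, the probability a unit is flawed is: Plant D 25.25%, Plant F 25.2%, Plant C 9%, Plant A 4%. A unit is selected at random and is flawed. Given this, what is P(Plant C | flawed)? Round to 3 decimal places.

Unnormalized posteriors (prior × likelihood):
  Plant D: 0.29 × 0.2525 = 0.073225
  Plant F: 0.23 × 0.252 = 0.05796
  Plant C: 0.3 × 0.09 = 0.027
  Plant A: 0.18 × 0.04 = 0.0072
Total = 0.165385.
P(Plant C | evidence) = 0.027 / 0.165385 ≈ 0.163.

0.163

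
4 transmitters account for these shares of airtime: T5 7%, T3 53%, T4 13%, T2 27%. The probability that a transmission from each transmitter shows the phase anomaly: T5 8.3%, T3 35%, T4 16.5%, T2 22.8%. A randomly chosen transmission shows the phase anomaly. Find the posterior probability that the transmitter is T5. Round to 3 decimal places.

0.021

Prior × likelihood for each hypothesis:
  T5: 0.07 × 0.083 = 0.00581
  T3: 0.53 × 0.35 = 0.1855
  T4: 0.13 × 0.165 = 0.02145
  T2: 0.27 × 0.228 = 0.06156
Total = 0.27432.
P(T5 | evidence) = 0.00581 / 0.27432 ≈ 0.021.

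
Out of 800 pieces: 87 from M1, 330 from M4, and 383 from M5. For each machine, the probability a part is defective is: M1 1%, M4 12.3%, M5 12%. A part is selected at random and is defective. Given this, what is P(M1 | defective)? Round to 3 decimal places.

By Bayes' rule, posterior ∝ prior × likelihood:
  M1: 0.10875 × 0.01 = 0.0010875
  M4: 0.4125 × 0.123 = 0.0507375
  M5: 0.47875 × 0.12 = 0.05745
Sum = 0.109275.
P(M1 | evidence) = 0.0010875 / 0.109275 ≈ 0.010.

0.010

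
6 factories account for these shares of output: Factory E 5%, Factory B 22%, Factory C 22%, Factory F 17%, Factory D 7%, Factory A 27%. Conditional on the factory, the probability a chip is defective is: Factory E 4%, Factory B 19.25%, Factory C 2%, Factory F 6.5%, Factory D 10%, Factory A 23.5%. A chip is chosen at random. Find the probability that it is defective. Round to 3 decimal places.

0.130

Unnormalized posteriors (prior × likelihood):
  Factory E: 0.05 × 0.04 = 0.002
  Factory B: 0.22 × 0.1925 = 0.04235
  Factory C: 0.22 × 0.02 = 0.0044
  Factory F: 0.17 × 0.065 = 0.01105
  Factory D: 0.07 × 0.1 = 0.007
  Factory A: 0.27 × 0.235 = 0.06345
P(defective) = 0.002 + 0.04235 + 0.0044 + 0.01105 + 0.007 + 0.06345 = 0.13025 → 0.130.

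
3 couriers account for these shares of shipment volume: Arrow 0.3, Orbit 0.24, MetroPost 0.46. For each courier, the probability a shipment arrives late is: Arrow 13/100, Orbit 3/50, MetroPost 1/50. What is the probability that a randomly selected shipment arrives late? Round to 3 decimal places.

Unnormalized posteriors (prior × likelihood):
  Arrow: 0.3 × 0.13 = 0.039
  Orbit: 0.24 × 0.06 = 0.0144
  MetroPost: 0.46 × 0.02 = 0.0092
P(late) = 0.039 + 0.0144 + 0.0092 = 0.0626 → 0.063.

0.063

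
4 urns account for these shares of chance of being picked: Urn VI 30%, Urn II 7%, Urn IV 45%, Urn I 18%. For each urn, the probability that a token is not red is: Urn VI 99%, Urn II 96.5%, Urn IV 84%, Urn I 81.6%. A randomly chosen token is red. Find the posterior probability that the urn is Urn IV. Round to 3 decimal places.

0.651

Taking complements, P(red | each) = Urn VI 0.01, Urn II 0.035, Urn IV 0.16, Urn I 0.184.
Unnormalized posteriors (prior × likelihood):
  Urn VI: 0.3 × 0.01 = 0.003
  Urn II: 0.07 × 0.035 = 0.00245
  Urn IV: 0.45 × 0.16 = 0.072
  Urn I: 0.18 × 0.184 = 0.03312
Normalizing constant = 0.11057.
P(Urn IV | evidence) = 0.072 / 0.11057 ≈ 0.651.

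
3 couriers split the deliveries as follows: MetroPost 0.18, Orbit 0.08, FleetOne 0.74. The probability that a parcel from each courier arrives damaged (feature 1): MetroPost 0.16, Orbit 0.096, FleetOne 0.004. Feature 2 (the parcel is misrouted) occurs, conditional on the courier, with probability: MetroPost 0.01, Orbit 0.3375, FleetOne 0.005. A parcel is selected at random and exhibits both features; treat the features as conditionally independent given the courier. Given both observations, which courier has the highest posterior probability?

Compute prior × likelihood for every hypothesis:
  MetroPost: 0.18 × 0.16 × 0.01 = 0.000288
  Orbit: 0.08 × 0.096 × 0.3375 = 0.002592
  FleetOne: 0.74 × 0.004 × 0.005 = 0.0000148
Normalizing constant = 0.0028948.
Largest term belongs to Orbit, so Orbit is most probable.

Orbit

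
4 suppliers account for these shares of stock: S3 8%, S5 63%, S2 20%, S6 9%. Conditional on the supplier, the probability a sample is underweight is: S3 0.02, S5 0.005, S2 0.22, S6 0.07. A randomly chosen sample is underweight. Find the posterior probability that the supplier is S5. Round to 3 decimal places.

0.057

Prior × likelihood for each hypothesis:
  S3: 0.08 × 0.02 = 0.0016
  S5: 0.63 × 0.005 = 0.00315
  S2: 0.2 × 0.22 = 0.044
  S6: 0.09 × 0.07 = 0.0063
Total = 0.05505.
P(S5 | evidence) = 0.00315 / 0.05505 ≈ 0.057.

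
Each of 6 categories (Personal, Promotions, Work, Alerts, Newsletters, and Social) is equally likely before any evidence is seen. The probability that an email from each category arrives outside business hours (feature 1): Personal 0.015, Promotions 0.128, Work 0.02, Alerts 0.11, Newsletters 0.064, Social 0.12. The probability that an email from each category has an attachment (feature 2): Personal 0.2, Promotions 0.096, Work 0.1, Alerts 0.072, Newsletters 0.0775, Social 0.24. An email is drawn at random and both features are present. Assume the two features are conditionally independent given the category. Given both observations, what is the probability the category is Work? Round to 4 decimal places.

0.0339

Since the prior is uniform, the posterior is proportional to the likelihood:
  Personal: 0.015 × 0.2 = 0.003
  Promotions: 0.128 × 0.096 = 0.012288
  Work: 0.02 × 0.1 = 0.002
  Alerts: 0.11 × 0.072 = 0.00792
  Newsletters: 0.064 × 0.0775 = 0.00496
  Social: 0.12 × 0.24 = 0.0288
Sum = 0.058968.
P(Work | evidence) = 0.002 / 0.058968 ≈ 0.0339.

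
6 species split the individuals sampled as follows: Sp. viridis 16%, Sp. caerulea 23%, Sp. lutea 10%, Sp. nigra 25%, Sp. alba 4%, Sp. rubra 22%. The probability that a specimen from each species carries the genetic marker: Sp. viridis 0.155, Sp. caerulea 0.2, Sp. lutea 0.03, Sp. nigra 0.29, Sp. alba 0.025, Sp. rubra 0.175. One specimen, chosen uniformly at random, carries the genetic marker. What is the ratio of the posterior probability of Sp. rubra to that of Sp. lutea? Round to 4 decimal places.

12.8333

Compute prior × likelihood for every hypothesis:
  Sp. viridis: 0.16 × 0.155 = 0.0248
  Sp. caerulea: 0.23 × 0.2 = 0.046
  Sp. lutea: 0.1 × 0.03 = 0.003
  Sp. nigra: 0.25 × 0.29 = 0.0725
  Sp. alba: 0.04 × 0.025 = 0.001
  Sp. rubra: 0.22 × 0.175 = 0.0385
Total = 0.1858.
The ratio is 0.0385 / 0.003 (the normalizer cancels) = 12.8333.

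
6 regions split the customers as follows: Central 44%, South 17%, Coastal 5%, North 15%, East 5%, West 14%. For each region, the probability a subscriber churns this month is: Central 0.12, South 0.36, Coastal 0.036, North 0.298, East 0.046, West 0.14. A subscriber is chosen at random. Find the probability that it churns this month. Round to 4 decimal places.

0.1824

Prior × likelihood for each hypothesis:
  Central: 0.44 × 0.12 = 0.0528
  South: 0.17 × 0.36 = 0.0612
  Coastal: 0.05 × 0.036 = 0.0018
  North: 0.15 × 0.298 = 0.0447
  East: 0.05 × 0.046 = 0.0023
  West: 0.14 × 0.14 = 0.0196
P(churn) = 0.0528 + 0.0612 + 0.0018 + 0.0447 + 0.0023 + 0.0196 = 0.1824 → 0.1824.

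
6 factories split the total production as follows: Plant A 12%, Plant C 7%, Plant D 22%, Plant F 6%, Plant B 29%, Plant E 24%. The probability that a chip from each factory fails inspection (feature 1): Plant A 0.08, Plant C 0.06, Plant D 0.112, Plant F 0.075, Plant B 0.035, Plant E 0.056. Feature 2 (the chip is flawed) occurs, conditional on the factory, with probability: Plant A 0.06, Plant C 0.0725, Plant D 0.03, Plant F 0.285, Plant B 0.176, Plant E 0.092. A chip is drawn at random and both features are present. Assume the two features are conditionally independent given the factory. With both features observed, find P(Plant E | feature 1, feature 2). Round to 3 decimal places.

Compute prior × likelihood for every hypothesis:
  Plant A: 0.12 × 0.08 × 0.06 = 0.000576
  Plant C: 0.07 × 0.06 × 0.0725 = 0.0003045
  Plant D: 0.22 × 0.112 × 0.03 = 0.0007392
  Plant F: 0.06 × 0.075 × 0.285 = 0.0012825
  Plant B: 0.29 × 0.035 × 0.176 = 0.0017864
  Plant E: 0.24 × 0.056 × 0.092 = 0.00123648
Normalizing constant = 0.00592508.
P(Plant E | evidence) = 0.00123648 / 0.00592508 ≈ 0.209.

0.209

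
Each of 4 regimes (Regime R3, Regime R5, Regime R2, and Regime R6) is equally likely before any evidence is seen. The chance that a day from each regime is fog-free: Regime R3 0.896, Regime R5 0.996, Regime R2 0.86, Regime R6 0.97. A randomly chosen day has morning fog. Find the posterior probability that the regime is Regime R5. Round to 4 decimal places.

Taking complements, P(fog | each) = Regime R3 0.104, Regime R5 0.004, Regime R2 0.14, Regime R6 0.03.
Since the prior is uniform, the posterior is proportional to the likelihood:
  Regime R3: 0.104
  Regime R5: 0.004
  Regime R2: 0.14
  Regime R6: 0.03
Normalizing constant = 0.278.
P(Regime R5 | evidence) = 0.004 / 0.278 ≈ 0.0144.

0.0144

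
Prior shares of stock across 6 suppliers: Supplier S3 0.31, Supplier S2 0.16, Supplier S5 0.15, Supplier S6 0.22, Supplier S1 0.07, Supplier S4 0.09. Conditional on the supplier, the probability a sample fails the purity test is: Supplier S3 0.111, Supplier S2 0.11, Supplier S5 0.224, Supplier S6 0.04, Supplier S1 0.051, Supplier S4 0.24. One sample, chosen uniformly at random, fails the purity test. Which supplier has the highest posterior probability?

Compute prior × likelihood for every hypothesis:
  Supplier S3: 0.31 × 0.111 = 0.03441
  Supplier S2: 0.16 × 0.11 = 0.0176
  Supplier S5: 0.15 × 0.224 = 0.0336
  Supplier S6: 0.22 × 0.04 = 0.0088
  Supplier S1: 0.07 × 0.051 = 0.00357
  Supplier S4: 0.09 × 0.24 = 0.0216
Total = 0.11958.
Largest term belongs to Supplier S3, so Supplier S3 is most probable.

Supplier S3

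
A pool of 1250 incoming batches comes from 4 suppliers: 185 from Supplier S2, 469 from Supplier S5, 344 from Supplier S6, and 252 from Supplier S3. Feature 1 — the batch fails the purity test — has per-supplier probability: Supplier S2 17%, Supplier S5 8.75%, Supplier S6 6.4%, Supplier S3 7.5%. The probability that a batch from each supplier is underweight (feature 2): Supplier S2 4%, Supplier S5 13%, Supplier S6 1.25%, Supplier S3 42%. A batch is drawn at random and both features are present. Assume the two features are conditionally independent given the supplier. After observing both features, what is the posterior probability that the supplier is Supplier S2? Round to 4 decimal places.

Unnormalized posteriors (prior × likelihood):
  Supplier S2: 0.148 × 0.17 × 0.04 = 0.0010064
  Supplier S5: 0.3752 × 0.0875 × 0.13 = 0.0042679
  Supplier S6: 0.2752 × 0.064 × 0.0125 = 0.00022016
  Supplier S3: 0.2016 × 0.075 × 0.42 = 0.0063504
Normalizing constant = 0.01184486.
P(Supplier S2 | evidence) = 0.0010064 / 0.01184486 ≈ 0.0850.

0.0850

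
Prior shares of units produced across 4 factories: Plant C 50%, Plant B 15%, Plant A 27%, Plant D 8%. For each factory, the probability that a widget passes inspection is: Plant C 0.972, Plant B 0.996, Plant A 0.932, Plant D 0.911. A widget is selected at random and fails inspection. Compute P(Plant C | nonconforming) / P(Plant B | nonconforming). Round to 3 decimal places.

Taking complements, P(nonconforming | each) = Plant C 0.028, Plant B 0.004, Plant A 0.068, Plant D 0.089.
Unnormalized posteriors (prior × likelihood):
  Plant C: 0.5 × 0.028 = 0.014
  Plant B: 0.15 × 0.004 = 0.0006
  Plant A: 0.27 × 0.068 = 0.01836
  Plant D: 0.08 × 0.089 = 0.00712
Sum = 0.04008.
The ratio is 0.014 / 0.0006 (the normalizer cancels) = 23.333.

23.333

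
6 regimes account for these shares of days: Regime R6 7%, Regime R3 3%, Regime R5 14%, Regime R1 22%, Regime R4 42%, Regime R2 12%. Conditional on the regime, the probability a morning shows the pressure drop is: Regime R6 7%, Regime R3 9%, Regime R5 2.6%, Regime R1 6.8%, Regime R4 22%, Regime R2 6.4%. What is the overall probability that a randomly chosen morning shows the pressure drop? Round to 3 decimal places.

Compute prior × likelihood for every hypothesis:
  Regime R6: 0.07 × 0.07 = 0.0049
  Regime R3: 0.03 × 0.09 = 0.0027
  Regime R5: 0.14 × 0.026 = 0.00364
  Regime R1: 0.22 × 0.068 = 0.01496
  Regime R4: 0.42 × 0.22 = 0.0924
  Regime R2: 0.12 × 0.064 = 0.00768
P(drop) = 0.0049 + 0.0027 + 0.00364 + 0.01496 + 0.0924 + 0.00768 = 0.12628 → 0.126.

0.126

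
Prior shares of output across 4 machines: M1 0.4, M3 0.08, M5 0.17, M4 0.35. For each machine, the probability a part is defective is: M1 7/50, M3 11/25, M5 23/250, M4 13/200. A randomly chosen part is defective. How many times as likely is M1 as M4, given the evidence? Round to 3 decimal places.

2.462

Prior × likelihood for each hypothesis:
  M1: 0.4 × 0.14 = 0.056
  M3: 0.08 × 0.44 = 0.0352
  M5: 0.17 × 0.092 = 0.01564
  M4: 0.35 × 0.065 = 0.02275
Normalizing constant = 0.12959.
The ratio is 0.056 / 0.02275 (the normalizer cancels) = 2.462.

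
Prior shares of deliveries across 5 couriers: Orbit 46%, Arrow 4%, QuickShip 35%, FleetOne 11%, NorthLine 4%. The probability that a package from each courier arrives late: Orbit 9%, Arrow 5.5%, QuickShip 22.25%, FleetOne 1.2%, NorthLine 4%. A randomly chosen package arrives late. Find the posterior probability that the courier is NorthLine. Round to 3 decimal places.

0.013

Unnormalized posteriors (prior × likelihood):
  Orbit: 0.46 × 0.09 = 0.0414
  Arrow: 0.04 × 0.055 = 0.0022
  QuickShip: 0.35 × 0.2225 = 0.077875
  FleetOne: 0.11 × 0.012 = 0.00132
  NorthLine: 0.04 × 0.04 = 0.0016
Normalizing constant = 0.124395.
P(NorthLine | evidence) = 0.0016 / 0.124395 ≈ 0.013.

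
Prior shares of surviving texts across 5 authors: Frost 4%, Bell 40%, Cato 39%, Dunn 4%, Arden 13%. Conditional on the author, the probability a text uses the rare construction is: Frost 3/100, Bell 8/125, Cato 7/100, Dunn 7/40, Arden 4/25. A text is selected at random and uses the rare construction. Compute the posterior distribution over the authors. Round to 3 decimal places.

Frost 0.015, Bell 0.313, Cato 0.333, Dunn 0.085, Arden 0.254

Compute prior × likelihood for every hypothesis:
  Frost: 0.04 × 0.03 = 0.0012
  Bell: 0.4 × 0.064 = 0.0256
  Cato: 0.39 × 0.07 = 0.0273
  Dunn: 0.04 × 0.175 = 0.007
  Arden: 0.13 × 0.16 = 0.0208
Total = 0.0819.
P(Frost | rare-form) = 0.0012/0.0819 ≈ 0.015
P(Bell | rare-form) = 0.0256/0.0819 ≈ 0.313
P(Cato | rare-form) = 0.0273/0.0819 ≈ 0.333
P(Dunn | rare-form) = 0.007/0.0819 ≈ 0.085
P(Arden | rare-form) = 0.0208/0.0819 ≈ 0.254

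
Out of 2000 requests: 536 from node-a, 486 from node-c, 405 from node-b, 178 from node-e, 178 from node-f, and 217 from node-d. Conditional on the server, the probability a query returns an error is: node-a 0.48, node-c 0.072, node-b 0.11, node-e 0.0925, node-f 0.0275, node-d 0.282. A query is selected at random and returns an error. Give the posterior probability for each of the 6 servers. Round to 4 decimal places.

By Bayes' rule, posterior ∝ prior × likelihood:
  node-a: 0.268 × 0.48 = 0.12864
  node-c: 0.243 × 0.072 = 0.017496
  node-b: 0.2025 × 0.11 = 0.022275
  node-e: 0.089 × 0.0925 = 0.0082325
  node-f: 0.089 × 0.0275 = 0.0024475
  node-d: 0.1085 × 0.282 = 0.030597
Normalizing constant = 0.209688.
P(node-a | error) = 0.12864/0.209688 ≈ 0.6135
P(node-c | error) = 0.017496/0.209688 ≈ 0.0834
P(node-b | error) = 0.022275/0.209688 ≈ 0.1062
P(node-e | error) = 0.0082325/0.209688 ≈ 0.0393
P(node-f | error) = 0.0024475/0.209688 ≈ 0.0117
P(node-d | error) = 0.030597/0.209688 ≈ 0.1459

node-a 0.6135, node-c 0.0834, node-b 0.1062, node-e 0.0393, node-f 0.0117, node-d 0.1459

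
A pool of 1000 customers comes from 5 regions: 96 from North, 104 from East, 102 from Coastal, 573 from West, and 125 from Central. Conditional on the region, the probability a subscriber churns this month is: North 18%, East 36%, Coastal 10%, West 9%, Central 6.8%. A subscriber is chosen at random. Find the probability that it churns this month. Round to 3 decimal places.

Prior × likelihood for each hypothesis:
  North: 0.096 × 0.18 = 0.01728
  East: 0.104 × 0.36 = 0.03744
  Coastal: 0.102 × 0.1 = 0.0102
  West: 0.573 × 0.09 = 0.05157
  Central: 0.125 × 0.068 = 0.0085
P(churn) = 0.01728 + 0.03744 + 0.0102 + 0.05157 + 0.0085 = 0.12499 → 0.125.

0.125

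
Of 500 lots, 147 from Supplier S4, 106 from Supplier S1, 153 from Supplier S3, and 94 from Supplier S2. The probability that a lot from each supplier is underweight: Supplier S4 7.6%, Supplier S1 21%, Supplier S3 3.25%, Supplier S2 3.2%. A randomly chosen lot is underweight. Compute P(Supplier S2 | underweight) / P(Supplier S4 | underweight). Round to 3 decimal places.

By Bayes' rule, posterior ∝ prior × likelihood:
  Supplier S4: 0.294 × 0.076 = 0.022344
  Supplier S1: 0.212 × 0.21 = 0.04452
  Supplier S3: 0.306 × 0.0325 = 0.009945
  Supplier S2: 0.188 × 0.032 = 0.006016
Sum = 0.082825.
The ratio is 0.006016 / 0.022344 (the normalizer cancels) = 0.269.

0.269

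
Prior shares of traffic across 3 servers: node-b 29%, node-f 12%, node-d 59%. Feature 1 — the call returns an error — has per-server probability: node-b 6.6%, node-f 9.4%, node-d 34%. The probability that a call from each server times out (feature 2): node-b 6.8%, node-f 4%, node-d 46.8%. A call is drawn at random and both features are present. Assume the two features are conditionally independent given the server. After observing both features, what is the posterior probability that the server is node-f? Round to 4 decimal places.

0.0047

Compute prior × likelihood for every hypothesis:
  node-b: 0.29 × 0.066 × 0.068 = 0.00130152
  node-f: 0.12 × 0.094 × 0.04 = 0.0004512
  node-d: 0.59 × 0.34 × 0.468 = 0.0938808
Total = 0.09563352.
P(node-f | evidence) = 0.0004512 / 0.09563352 ≈ 0.0047.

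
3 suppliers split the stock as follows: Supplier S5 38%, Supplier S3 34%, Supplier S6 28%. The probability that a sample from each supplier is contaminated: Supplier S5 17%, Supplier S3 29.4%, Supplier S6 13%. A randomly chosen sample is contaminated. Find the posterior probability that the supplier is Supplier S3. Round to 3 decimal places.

0.497

By Bayes' rule, posterior ∝ prior × likelihood:
  Supplier S5: 0.38 × 0.17 = 0.0646
  Supplier S3: 0.34 × 0.294 = 0.09996
  Supplier S6: 0.28 × 0.13 = 0.0364
Total = 0.20096.
P(Supplier S3 | evidence) = 0.09996 / 0.20096 ≈ 0.497.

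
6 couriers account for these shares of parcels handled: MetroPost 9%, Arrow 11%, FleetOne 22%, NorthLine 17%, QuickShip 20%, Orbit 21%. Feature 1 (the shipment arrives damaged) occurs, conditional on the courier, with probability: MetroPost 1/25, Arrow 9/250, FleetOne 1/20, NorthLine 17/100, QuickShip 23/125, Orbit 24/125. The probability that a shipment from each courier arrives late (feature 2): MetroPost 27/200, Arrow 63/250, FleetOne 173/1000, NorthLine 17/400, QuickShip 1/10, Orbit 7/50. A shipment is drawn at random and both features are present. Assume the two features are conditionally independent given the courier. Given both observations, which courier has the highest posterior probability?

Orbit

Compute prior × likelihood for every hypothesis:
  MetroPost: 0.09 × 0.04 × 0.135 = 0.000486
  Arrow: 0.11 × 0.036 × 0.252 = 0.00099792
  FleetOne: 0.22 × 0.05 × 0.173 = 0.001903
  NorthLine: 0.17 × 0.17 × 0.0425 = 0.00122825
  QuickShip: 0.2 × 0.184 × 0.1 = 0.00368
  Orbit: 0.21 × 0.192 × 0.14 = 0.0056448
Total = 0.01393997.
Largest term belongs to Orbit, so Orbit is most probable.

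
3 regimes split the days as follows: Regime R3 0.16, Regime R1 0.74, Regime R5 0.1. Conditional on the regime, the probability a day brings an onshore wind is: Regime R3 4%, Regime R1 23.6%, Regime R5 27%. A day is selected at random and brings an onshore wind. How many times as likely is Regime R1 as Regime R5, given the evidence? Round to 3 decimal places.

Compute prior × likelihood for every hypothesis:
  Regime R3: 0.16 × 0.04 = 0.0064
  Regime R1: 0.74 × 0.236 = 0.17464
  Regime R5: 0.1 × 0.27 = 0.027
Sum = 0.20804.
The ratio is 0.17464 / 0.027 (the normalizer cancels) = 6.468.

6.468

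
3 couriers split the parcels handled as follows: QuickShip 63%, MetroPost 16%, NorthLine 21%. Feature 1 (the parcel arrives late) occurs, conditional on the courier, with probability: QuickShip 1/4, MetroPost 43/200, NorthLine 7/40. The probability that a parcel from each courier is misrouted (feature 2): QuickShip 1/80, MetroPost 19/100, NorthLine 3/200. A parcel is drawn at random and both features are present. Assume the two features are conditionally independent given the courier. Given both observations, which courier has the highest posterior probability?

MetroPost

By Bayes' rule, posterior ∝ prior × likelihood:
  QuickShip: 0.63 × 0.25 × 0.0125 = 0.00196875
  MetroPost: 0.16 × 0.215 × 0.19 = 0.006536
  NorthLine: 0.21 × 0.175 × 0.015 = 0.00055125
Sum = 0.009056.
Largest term belongs to MetroPost, so MetroPost is most probable.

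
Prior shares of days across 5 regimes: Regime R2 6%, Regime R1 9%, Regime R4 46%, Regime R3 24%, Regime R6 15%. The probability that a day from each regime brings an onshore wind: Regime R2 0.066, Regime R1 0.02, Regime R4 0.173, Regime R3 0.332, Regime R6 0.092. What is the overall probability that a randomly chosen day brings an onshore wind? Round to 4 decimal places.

Compute prior × likelihood for every hypothesis:
  Regime R2: 0.06 × 0.066 = 0.00396
  Regime R1: 0.09 × 0.02 = 0.0018
  Regime R4: 0.46 × 0.173 = 0.07958
  Regime R3: 0.24 × 0.332 = 0.07968
  Regime R6: 0.15 × 0.092 = 0.0138
P(onshore) = 0.00396 + 0.0018 + 0.07958 + 0.07968 + 0.0138 = 0.17882 → 0.1788.

0.1788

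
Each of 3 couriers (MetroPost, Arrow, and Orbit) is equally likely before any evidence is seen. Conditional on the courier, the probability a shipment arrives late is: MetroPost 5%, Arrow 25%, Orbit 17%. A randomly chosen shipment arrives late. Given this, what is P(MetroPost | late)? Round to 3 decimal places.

0.106

Since the prior is uniform, the posterior is proportional to the likelihood:
  MetroPost: 0.05
  Arrow: 0.25
  Orbit: 0.17
Sum = 0.47.
P(MetroPost | evidence) = 0.05 / 0.47 ≈ 0.106.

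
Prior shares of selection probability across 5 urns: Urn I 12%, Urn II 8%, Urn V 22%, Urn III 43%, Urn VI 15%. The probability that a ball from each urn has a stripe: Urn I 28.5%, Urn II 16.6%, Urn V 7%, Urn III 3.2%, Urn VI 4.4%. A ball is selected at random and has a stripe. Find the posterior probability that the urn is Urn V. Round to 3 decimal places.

Prior × likelihood for each hypothesis:
  Urn I: 0.12 × 0.285 = 0.0342
  Urn II: 0.08 × 0.166 = 0.01328
  Urn V: 0.22 × 0.07 = 0.0154
  Urn III: 0.43 × 0.032 = 0.01376
  Urn VI: 0.15 × 0.044 = 0.0066
Sum = 0.08324.
P(Urn V | evidence) = 0.0154 / 0.08324 ≈ 0.185.

0.185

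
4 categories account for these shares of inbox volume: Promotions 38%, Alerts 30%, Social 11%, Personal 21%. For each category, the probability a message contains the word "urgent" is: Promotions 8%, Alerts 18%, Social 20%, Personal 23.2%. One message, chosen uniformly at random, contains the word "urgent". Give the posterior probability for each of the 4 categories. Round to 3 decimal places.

Promotions 0.196, Alerts 0.348, Social 0.142, Personal 0.314

Unnormalized posteriors (prior × likelihood):
  Promotions: 0.38 × 0.08 = 0.0304
  Alerts: 0.3 × 0.18 = 0.054
  Social: 0.11 × 0.2 = 0.022
  Personal: 0.21 × 0.232 = 0.04872
Normalizing constant = 0.15512.
P(Promotions | urgent-flag) = 0.0304/0.15512 ≈ 0.196
P(Alerts | urgent-flag) = 0.054/0.15512 ≈ 0.348
P(Social | urgent-flag) = 0.022/0.15512 ≈ 0.142
P(Personal | urgent-flag) = 0.04872/0.15512 ≈ 0.314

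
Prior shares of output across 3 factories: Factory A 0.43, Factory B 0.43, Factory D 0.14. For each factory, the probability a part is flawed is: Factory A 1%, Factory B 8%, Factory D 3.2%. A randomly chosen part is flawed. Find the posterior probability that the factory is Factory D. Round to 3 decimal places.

0.104

By Bayes' rule, posterior ∝ prior × likelihood:
  Factory A: 0.43 × 0.01 = 0.0043
  Factory B: 0.43 × 0.08 = 0.0344
  Factory D: 0.14 × 0.032 = 0.00448
Sum = 0.04318.
P(Factory D | evidence) = 0.00448 / 0.04318 ≈ 0.104.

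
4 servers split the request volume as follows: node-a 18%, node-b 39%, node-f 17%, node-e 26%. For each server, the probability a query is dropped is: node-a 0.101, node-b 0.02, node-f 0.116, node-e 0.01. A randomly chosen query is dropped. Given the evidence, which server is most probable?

node-f

Compute prior × likelihood for every hypothesis:
  node-a: 0.18 × 0.101 = 0.01818
  node-b: 0.39 × 0.02 = 0.0078
  node-f: 0.17 × 0.116 = 0.01972
  node-e: 0.26 × 0.01 = 0.0026
Sum = 0.0483.
Largest term belongs to node-f, so node-f is most probable.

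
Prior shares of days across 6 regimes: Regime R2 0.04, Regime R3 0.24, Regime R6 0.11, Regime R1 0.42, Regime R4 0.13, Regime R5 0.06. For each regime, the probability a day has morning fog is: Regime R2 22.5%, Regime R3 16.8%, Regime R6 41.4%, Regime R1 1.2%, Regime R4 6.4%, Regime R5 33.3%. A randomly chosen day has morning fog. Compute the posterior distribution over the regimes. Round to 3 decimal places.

Compute prior × likelihood for every hypothesis:
  Regime R2: 0.04 × 0.225 = 0.009
  Regime R3: 0.24 × 0.168 = 0.04032
  Regime R6: 0.11 × 0.414 = 0.04554
  Regime R1: 0.42 × 0.012 = 0.00504
  Regime R4: 0.13 × 0.064 = 0.00832
  Regime R5: 0.06 × 0.333 = 0.01998
Sum = 0.1282.
P(Regime R2 | fog) = 0.009/0.1282 ≈ 0.070
P(Regime R3 | fog) = 0.04032/0.1282 ≈ 0.315
P(Regime R6 | fog) = 0.04554/0.1282 ≈ 0.355
P(Regime R1 | fog) = 0.00504/0.1282 ≈ 0.039
P(Regime R4 | fog) = 0.00832/0.1282 ≈ 0.065
P(Regime R5 | fog) = 0.01998/0.1282 ≈ 0.156

Regime R2 0.070, Regime R3 0.315, Regime R6 0.355, Regime R1 0.039, Regime R4 0.065, Regime R5 0.156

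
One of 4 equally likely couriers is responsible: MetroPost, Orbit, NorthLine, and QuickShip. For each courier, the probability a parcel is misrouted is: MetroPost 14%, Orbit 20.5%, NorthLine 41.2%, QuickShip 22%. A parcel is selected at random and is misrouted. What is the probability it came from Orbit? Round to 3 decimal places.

Since the prior is uniform, the posterior is proportional to the likelihood:
  MetroPost: 0.14
  Orbit: 0.205
  NorthLine: 0.412
  QuickShip: 0.22
Total = 0.977.
P(Orbit | evidence) = 0.205 / 0.977 ≈ 0.210.

0.210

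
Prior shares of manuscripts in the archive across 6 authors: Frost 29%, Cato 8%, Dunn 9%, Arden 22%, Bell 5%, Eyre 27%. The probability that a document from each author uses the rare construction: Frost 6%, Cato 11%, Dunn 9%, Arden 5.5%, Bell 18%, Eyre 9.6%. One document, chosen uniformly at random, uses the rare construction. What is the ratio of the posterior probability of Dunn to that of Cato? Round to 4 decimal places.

0.9205

Compute prior × likelihood for every hypothesis:
  Frost: 0.29 × 0.06 = 0.0174
  Cato: 0.08 × 0.11 = 0.0088
  Dunn: 0.09 × 0.09 = 0.0081
  Arden: 0.22 × 0.055 = 0.0121
  Bell: 0.05 × 0.18 = 0.009
  Eyre: 0.27 × 0.096 = 0.02592
Normalizing constant = 0.08132.
The ratio is 0.0081 / 0.0088 (the normalizer cancels) = 0.9205.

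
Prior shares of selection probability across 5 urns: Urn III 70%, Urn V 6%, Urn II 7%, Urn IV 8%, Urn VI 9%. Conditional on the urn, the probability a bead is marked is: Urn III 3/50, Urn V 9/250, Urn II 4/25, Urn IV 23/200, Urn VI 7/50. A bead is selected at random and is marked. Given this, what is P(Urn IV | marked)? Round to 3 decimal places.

0.119

Unnormalized posteriors (prior × likelihood):
  Urn III: 0.7 × 0.06 = 0.042
  Urn V: 0.06 × 0.036 = 0.00216
  Urn II: 0.07 × 0.16 = 0.0112
  Urn IV: 0.08 × 0.115 = 0.0092
  Urn VI: 0.09 × 0.14 = 0.0126
Sum = 0.07716.
P(Urn IV | evidence) = 0.0092 / 0.07716 ≈ 0.119.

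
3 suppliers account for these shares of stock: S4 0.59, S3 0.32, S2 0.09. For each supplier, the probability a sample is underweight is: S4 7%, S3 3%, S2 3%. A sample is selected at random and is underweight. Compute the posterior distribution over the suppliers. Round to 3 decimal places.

Compute prior × likelihood for every hypothesis:
  S4: 0.59 × 0.07 = 0.0413
  S3: 0.32 × 0.03 = 0.0096
  S2: 0.09 × 0.03 = 0.0027
Sum = 0.0536.
P(S4 | underweight) = 0.0413/0.0536 ≈ 0.771
P(S3 | underweight) = 0.0096/0.0536 ≈ 0.179
P(S2 | underweight) = 0.0027/0.0536 ≈ 0.050

S4 0.771, S3 0.179, S2 0.050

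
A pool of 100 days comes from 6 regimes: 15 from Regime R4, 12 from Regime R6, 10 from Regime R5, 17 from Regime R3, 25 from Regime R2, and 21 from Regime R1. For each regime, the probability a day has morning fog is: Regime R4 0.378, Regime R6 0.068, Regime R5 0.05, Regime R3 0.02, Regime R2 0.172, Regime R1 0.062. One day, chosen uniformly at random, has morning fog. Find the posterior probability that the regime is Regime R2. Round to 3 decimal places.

Unnormalized posteriors (prior × likelihood):
  Regime R4: 0.15 × 0.378 = 0.0567
  Regime R6: 0.12 × 0.068 = 0.00816
  Regime R5: 0.1 × 0.05 = 0.005
  Regime R3: 0.17 × 0.02 = 0.0034
  Regime R2: 0.25 × 0.172 = 0.043
  Regime R1: 0.21 × 0.062 = 0.01302
Sum = 0.12928.
P(Regime R2 | evidence) = 0.043 / 0.12928 ≈ 0.333.

0.333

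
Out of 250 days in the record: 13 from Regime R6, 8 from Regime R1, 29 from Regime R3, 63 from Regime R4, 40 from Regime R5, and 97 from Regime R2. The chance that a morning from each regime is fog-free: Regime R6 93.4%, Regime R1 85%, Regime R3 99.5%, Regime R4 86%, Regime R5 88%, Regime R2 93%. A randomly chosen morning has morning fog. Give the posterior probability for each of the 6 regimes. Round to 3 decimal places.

Taking complements, P(fog | each) = Regime R6 0.066, Regime R1 0.15, Regime R3 0.005, Regime R4 0.14, Regime R5 0.12, Regime R2 0.07.
By Bayes' rule, posterior ∝ prior × likelihood:
  Regime R6: 0.052 × 0.066 = 0.003432
  Regime R1: 0.032 × 0.15 = 0.0048
  Regime R3: 0.116 × 0.005 = 0.00058
  Regime R4: 0.252 × 0.14 = 0.03528
  Regime R5: 0.16 × 0.12 = 0.0192
  Regime R2: 0.388 × 0.07 = 0.02716
Total = 0.090452.
P(Regime R6 | fog) = 0.003432/0.090452 ≈ 0.038
P(Regime R1 | fog) = 0.0048/0.090452 ≈ 0.053
P(Regime R3 | fog) = 0.00058/0.090452 ≈ 0.006
P(Regime R4 | fog) = 0.03528/0.090452 ≈ 0.390
P(Regime R5 | fog) = 0.0192/0.090452 ≈ 0.212
P(Regime R2 | fog) = 0.02716/0.090452 ≈ 0.300

Regime R6 0.038, Regime R1 0.053, Regime R3 0.006, Regime R4 0.390, Regime R5 0.212, Regime R2 0.300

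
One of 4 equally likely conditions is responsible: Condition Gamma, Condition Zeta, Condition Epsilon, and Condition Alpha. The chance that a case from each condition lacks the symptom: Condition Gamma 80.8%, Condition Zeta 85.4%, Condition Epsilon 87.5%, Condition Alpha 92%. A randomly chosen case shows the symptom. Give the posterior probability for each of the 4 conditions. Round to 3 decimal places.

Condition Gamma 0.354, Condition Zeta 0.269, Condition Epsilon 0.230, Condition Alpha 0.147

Taking complements, P(symptomatic | each) = Condition Gamma 0.192, Condition Zeta 0.146, Condition Epsilon 0.125, Condition Alpha 0.08.
With a uniform prior (1/4 each), posterior ∝ likelihood:
  Condition Gamma: 0.192
  Condition Zeta: 0.146
  Condition Epsilon: 0.125
  Condition Alpha: 0.08
Sum = 0.543.
P(Condition Gamma | symptomatic) = 0.192/0.543 ≈ 0.354
P(Condition Zeta | symptomatic) = 0.146/0.543 ≈ 0.269
P(Condition Epsilon | symptomatic) = 0.125/0.543 ≈ 0.230
P(Condition Alpha | symptomatic) = 0.08/0.543 ≈ 0.147
(Check: 0.354+0.269+0.230+0.147 = 1.000.)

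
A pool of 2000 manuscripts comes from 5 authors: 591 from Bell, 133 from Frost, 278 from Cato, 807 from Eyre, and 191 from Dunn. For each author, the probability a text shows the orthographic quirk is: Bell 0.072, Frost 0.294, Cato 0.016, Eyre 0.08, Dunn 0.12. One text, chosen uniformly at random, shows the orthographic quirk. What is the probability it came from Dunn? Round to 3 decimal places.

By Bayes' rule, posterior ∝ prior × likelihood:
  Bell: 0.2955 × 0.072 = 0.021276
  Frost: 0.0665 × 0.294 = 0.019551
  Cato: 0.139 × 0.016 = 0.002224
  Eyre: 0.4035 × 0.08 = 0.03228
  Dunn: 0.0955 × 0.12 = 0.01146
Normalizing constant = 0.086791.
P(Dunn | evidence) = 0.01146 / 0.086791 ≈ 0.132.

0.132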